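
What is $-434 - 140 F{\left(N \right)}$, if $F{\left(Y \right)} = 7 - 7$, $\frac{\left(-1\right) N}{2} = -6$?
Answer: $-434$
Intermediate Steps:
$N = 12$ ($N = \left(-2\right) \left(-6\right) = 12$)
$F{\left(Y \right)} = 0$ ($F{\left(Y \right)} = 7 - 7 = 0$)
$-434 - 140 F{\left(N \right)} = -434 - 0 = -434 + 0 = -434$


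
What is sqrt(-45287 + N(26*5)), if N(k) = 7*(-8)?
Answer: I*sqrt(45343) ≈ 212.94*I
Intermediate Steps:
N(k) = -56
sqrt(-45287 + N(26*5)) = sqrt(-45287 - 56) = sqrt(-45343) = I*sqrt(45343)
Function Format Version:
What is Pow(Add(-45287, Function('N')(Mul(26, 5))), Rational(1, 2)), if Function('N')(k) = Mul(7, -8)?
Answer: Mul(I, Pow(45343, Rational(1, 2))) ≈ Mul(212.94, I)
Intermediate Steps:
Function('N')(k) = -56
Pow(Add(-45287, Function('N')(Mul(26, 5))), Rational(1, 2)) = Pow(Add(-45287, -56), Rational(1, 2)) = Pow(-45343, Rational(1, 2)) = Mul(I, Pow(45343, Rational(1, 2)))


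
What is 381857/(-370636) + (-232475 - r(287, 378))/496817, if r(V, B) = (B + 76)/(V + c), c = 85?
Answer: -16890435037/11273771364 ≈ -1.4982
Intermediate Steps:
r(V, B) = (76 + B)/(85 + V) (r(V, B) = (B + 76)/(V + 85) = (76 + B)/(85 + V))
381857/(-370636) + (-232475 - r(287, 378))/496817 = 381857/(-370636) + (-232475 - (76 + 378)/(85 + 287))/496817 = 381857*(-1/370636) + (-232475 - 454/372)*(1/496817) = -7793/7564 + (-232475 - 454/372)*(1/496817) = -7793/7564 + (-232475 - 1*227/186)*(1/496817) = -7793/7564 + (-232475 - 227/186)*(1/496817) = -7793/7564 - 43240577/186*1/496817 = -7793/7564 - 43240577/92407962 = -16890435037/11273771364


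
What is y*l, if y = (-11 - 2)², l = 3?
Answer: 507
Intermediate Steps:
y = 169 (y = (-13)² = 169)
y*l = 169*3 = 507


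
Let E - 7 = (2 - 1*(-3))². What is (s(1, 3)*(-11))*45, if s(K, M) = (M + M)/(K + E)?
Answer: -90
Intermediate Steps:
E = 32 (E = 7 + (2 - 1*(-3))² = 7 + (2 + 3)² = 7 + 5² = 7 + 25 = 32)
s(K, M) = 2*M/(32 + K) (s(K, M) = (M + M)/(K + 32) = (2*M)/(32 + K) = 2*M/(32 + K))
(s(1, 3)*(-11))*45 = ((2*3/(32 + 1))*(-11))*45 = ((2*3/33)*(-11))*45 = ((2*3*(1/33))*(-11))*45 = ((2/11)*(-11))*45 = -2*45 = -90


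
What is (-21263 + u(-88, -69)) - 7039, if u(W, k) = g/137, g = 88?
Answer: -3877286/137 ≈ -28301.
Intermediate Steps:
u(W, k) = 88/137
(-21263 + u(-88, -69)) - 7039 = (-21263 + 88/137) - 7039 = -2912943/137 - 7039 = -3877286/137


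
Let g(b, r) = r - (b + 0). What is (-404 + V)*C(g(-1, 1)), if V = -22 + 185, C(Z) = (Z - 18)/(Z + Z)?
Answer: 964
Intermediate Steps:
g(b, r) = r - b
C(Z) = (-18 + Z)/(2*Z) (C(Z) = (-18 + Z)/((2*Z)) = (-18 + Z)*(1/(2*Z)) = (-18 + Z)/(2*Z))
V = 163
(-404 + V)*C(g(-1, 1)) = (-404 + 163)*((-18 + (1 - 1*(-1)))/(2*(1 - 1*(-1)))) = -241*(-18 + (1 + 1))/(2*(1 + 1)) = -241*(-18 + 2)/(2*2) = -241*(-16)/(2*2) = -241*(-4) = 964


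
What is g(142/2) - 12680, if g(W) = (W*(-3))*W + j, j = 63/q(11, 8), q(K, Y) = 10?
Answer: -277967/10 ≈ -27797.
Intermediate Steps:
j = 63/10 ≈ 6.3000
g(W) = 63/10 - 3*W² (g(W) = (W*(-3))*W + 63/10 = (-3*W)*W + 63/10 = -3*W² + 63/10 = 63/10 - 3*W²)
g(142/2) - 12680 = (63/10 - 3*(142/2)²) - 12680 = (63/10 - 3*(142*(½))²) - 12680 = (63/10 - 3*71²) - 12680 = (63/10 - 3*5041) - 12680 = (63/10 - 15123) - 12680 = -151167/10 - 12680 = -277967/10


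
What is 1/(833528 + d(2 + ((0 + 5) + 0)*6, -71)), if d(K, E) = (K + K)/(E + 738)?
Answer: 667/555963240 ≈ 1.1997e-6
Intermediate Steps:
d(K, E) = 2*K/(738 + E) (d(K, E) = (2*K)/(738 + E) = 2*K/(738 + E))
1/(833528 + d(2 + ((0 + 5) + 0)*6, -71)) = 1/(833528 + 2*(2 + ((0 + 5) + 0)*6)/(738 - 71)) = 1/(833528 + 2*(2 + (5 + 0)*6)/667) = 1/(833528 + 2*(2 + 5*6)*(1/667)) = 1/(833528 + 2*(2 + 30)*(1/667)) = 1/(833528 + 2*32*(1/667)) = 1/(833528 + 64/667) = 1/(555963240/667) = 667/555963240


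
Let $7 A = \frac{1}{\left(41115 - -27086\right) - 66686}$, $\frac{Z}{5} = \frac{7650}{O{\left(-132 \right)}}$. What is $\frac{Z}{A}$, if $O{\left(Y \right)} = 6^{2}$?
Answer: $\frac{22535625}{2} \approx 1.1268 \cdot 10^{7}$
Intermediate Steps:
$O{\left(Y \right)} = 36$
$Z = \frac{2125}{2}$ ($Z = 5 \cdot \frac{7650}{36} = 5 \cdot 7650 \cdot \frac{1}{36} = 5 \cdot \frac{425}{2} = \frac{2125}{2} \approx 1062.5$)
$A = \frac{1}{10605}$ ($A = \frac{1}{7 \left(\left(41115 - -27086\right) - 66686\right)} = \frac{1}{7 \left(\left(41115 + 27086\right) - 66686\right)} = \frac{1}{7 \left(68201 - 66686\right)} = \frac{1}{7 \cdot 1515} = \frac{1}{7} \cdot \frac{1}{1515} = \frac{1}{10605} \approx 9.4295 \cdot 10^{-5}$)
$\frac{Z}{A} = \frac{2125 \frac{1}{\frac{1}{10605}}}{2} = \frac{2125}{2} \cdot 10605 = \frac{22535625}{2}$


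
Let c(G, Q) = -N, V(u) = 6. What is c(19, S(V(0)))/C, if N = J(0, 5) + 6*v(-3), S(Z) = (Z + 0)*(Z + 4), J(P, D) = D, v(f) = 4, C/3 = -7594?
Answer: 29/22782 ≈ 0.0012729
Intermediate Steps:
C = -22782 (C = 3*(-7594) = -22782)
S(Z) = Z*(4 + Z)
N = 29 (N = 5 + 6*4 = 5 + 24 = 29)
c(G, Q) = -29 (c(G, Q) = -1*29 = -29)
c(19, S(V(0)))/C = -29/(-22782) = -29*(-1/22782) = 29/22782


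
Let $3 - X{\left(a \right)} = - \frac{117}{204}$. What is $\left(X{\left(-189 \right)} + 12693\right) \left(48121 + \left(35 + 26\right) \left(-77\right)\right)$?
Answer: $\frac{9372712152}{17} \approx 5.5134 \cdot 10^{8}$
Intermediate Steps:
$X{\left(a \right)} = \frac{243}{68}$ ($X{\left(a \right)} = 3 - - \frac{117}{204} = 3 - \left(-117\right) \frac{1}{204} = 3 - - \frac{39}{68} = 3 + \frac{39}{68} = \frac{243}{68}$)
$\left(X{\left(-189 \right)} + 12693\right) \left(48121 + \left(35 + 26\right) \left(-77\right)\right) = \left(\frac{243}{68} + 12693\right) \left(48121 + \left(35 + 26\right) \left(-77\right)\right) = \frac{863367 \left(48121 + 61 \left(-77\right)\right)}{68} = \frac{863367 \left(48121 - 4697\right)}{68} = \frac{863367}{68} \cdot 43424 = \frac{9372712152}{17}$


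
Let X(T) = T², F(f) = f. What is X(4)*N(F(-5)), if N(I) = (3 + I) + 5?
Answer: 48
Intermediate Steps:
N(I) = 8 + I
X(4)*N(F(-5)) = 4²*(8 - 5) = 16*3 = 48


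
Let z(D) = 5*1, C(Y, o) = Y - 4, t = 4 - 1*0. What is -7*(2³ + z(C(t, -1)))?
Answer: -91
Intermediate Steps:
t = 4 (t = 4 + 0 = 4)
C(Y, o) = -4 + Y
z(D) = 5
-7*(2³ + z(C(t, -1))) = -7*(2³ + 5) = -7*(8 + 5) = -7*13 = -91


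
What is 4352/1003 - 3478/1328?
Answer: 67383/39176 ≈ 1.7200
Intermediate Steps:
4352/1003 - 3478/1328 = 4352*(1/1003) - 3478*1/1328 = 256/59 - 1739/664 = 67383/39176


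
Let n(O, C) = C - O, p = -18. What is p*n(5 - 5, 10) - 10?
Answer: -190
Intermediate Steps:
p*n(5 - 5, 10) - 10 = -18*(10 - (5 - 5)) - 10 = -18*(10 - 1*0) - 10 = -18*(10 + 0) - 10 = -18*10 - 10 = -180 - 10 = -190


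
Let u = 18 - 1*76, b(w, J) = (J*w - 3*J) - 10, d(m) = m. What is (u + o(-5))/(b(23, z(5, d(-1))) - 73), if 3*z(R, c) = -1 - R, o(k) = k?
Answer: 21/41 ≈ 0.51220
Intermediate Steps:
z(R, c) = -1/3 - R/3 (z(R, c) = (-1 - R)/3 = -1/3 - R/3)
b(w, J) = -10 - 3*J + J*w (b(w, J) = (-3*J + J*w) - 10 = -10 - 3*J + J*w)
u = -58 (u = 18 - 76 = -58)
(u + o(-5))/(b(23, z(5, d(-1))) - 73) = (-58 - 5)/((-10 - 3*(-1/3 - 1/3*5) + (-1/3 - 1/3*5)*23) - 73) = -63/((-10 - 3*(-1/3 - 5/3) + (-1/3 - 5/3)*23) - 73) = -63/((-10 - 3*(-2) - 2*23) - 73) = -63/((-10 + 6 - 46) - 73) = -63/(-50 - 73) = -63/(-123) = -63*(-1/123) = 21/41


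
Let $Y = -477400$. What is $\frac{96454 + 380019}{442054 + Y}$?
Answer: $- \frac{476473}{35346} \approx -13.48$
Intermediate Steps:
$\frac{96454 + 380019}{442054 + Y} = \frac{96454 + 380019}{442054 - 477400} = \frac{476473}{-35346} = 476473 \left(- \frac{1}{35346}\right) = - \frac{476473}{35346}$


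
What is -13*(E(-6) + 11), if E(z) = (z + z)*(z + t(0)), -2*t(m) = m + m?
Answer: -1079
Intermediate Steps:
t(m) = -m (t(m) = -(m + m)/2 = -m)
E(z) = 2*z**2 (E(z) = (z + z)*(z - 1*0) = (2*z)*(z + 0) = (2*z)*z = 2*z**2)
-13*(E(-6) + 11) = -13*(2*(-6)**2 + 11) = -13*(2*36 + 11) = -13*(72 + 11) = -13*83 = -1079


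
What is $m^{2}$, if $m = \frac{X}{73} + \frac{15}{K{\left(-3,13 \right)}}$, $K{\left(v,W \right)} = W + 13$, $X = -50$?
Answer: $\frac{42025}{3602404} \approx 0.011666$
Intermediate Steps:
$K{\left(v,W \right)} = 13 + W$
$m = - \frac{205}{1898}$ ($m = - \frac{50}{73} + \frac{15}{13 + 13} = \left(-50\right) \frac{1}{73} + \frac{15}{26} = - \frac{50}{73} + 15 \cdot \frac{1}{26} = - \frac{50}{73} + \frac{15}{26} = - \frac{205}{1898} \approx -0.10801$)
$m^{2} = \left(- \frac{205}{1898}\right)^{2} = \frac{42025}{3602404}$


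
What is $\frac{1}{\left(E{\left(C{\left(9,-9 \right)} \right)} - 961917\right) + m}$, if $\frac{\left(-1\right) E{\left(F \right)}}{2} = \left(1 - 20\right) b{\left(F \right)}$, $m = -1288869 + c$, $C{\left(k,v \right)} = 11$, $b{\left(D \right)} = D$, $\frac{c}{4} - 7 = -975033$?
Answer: $- \frac{1}{6150472} \approx -1.6259 \cdot 10^{-7}$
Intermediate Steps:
$c = -3900104$ ($c = 28 + 4 \left(-975033\right) = 28 - 3900132 = -3900104$)
$m = -5188973$ ($m = -1288869 - 3900104 = -5188973$)
$E{\left(F \right)} = 38 F$ ($E{\left(F \right)} = - 2 \left(1 - 20\right) F = - 2 \left(- 19 F\right) = 38 F$)
$\frac{1}{\left(E{\left(C{\left(9,-9 \right)} \right)} - 961917\right) + m} = \frac{1}{\left(38 \cdot 11 - 961917\right) - 5188973} = \frac{1}{\left(418 - 961917\right) - 5188973} = \frac{1}{-961499 - 5188973} = \frac{1}{-6150472} = - \frac{1}{6150472}$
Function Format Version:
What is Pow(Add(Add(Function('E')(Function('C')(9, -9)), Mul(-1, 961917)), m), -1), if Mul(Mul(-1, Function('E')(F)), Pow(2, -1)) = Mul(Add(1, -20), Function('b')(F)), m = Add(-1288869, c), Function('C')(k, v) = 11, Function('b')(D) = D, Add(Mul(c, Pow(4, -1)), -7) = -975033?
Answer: Rational(-1, 6150472) ≈ -1.6259e-7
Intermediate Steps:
c = -3900104 (c = Add(28, Mul(4, -975033)) = Add(28, -3900132) = -3900104)
m = -5188973 (m = Add(-1288869, -3900104) = -5188973)
Function('E')(F) = Mul(38, F) (Function('E')(F) = Mul(-2, Mul(Add(1, -20), F)) = Mul(-2, Mul(-19, F)) = Mul(38, F))
Pow(Add(Add(Function('E')(Function('C')(9, -9)), Mul(-1, 961917)), m), -1) = Pow(Add(Add(Mul(38, 11), Mul(-1, 961917)), -5188973), -1) = Pow(Add(Add(418, -961917), -5188973), -1) = Pow(Add(-961499, -5188973), -1) = Pow(-6150472, -1) = Rational(-1, 6150472)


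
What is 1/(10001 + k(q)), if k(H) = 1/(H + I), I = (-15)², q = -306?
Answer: 81/810080 ≈ 9.9990e-5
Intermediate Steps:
I = 225
k(H) = 1/(225 + H) (k(H) = 1/(H + 225) = 1/(225 + H))
1/(10001 + k(q)) = 1/(10001 + 1/(225 - 306)) = 1/(10001 + 1/(-81)) = 1/(10001 - 1/81) = 1/(810080/81) = 81/810080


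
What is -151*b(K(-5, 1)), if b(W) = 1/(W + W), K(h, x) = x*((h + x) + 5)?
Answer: -151/2 ≈ -75.500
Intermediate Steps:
K(h, x) = x*(5 + h + x)
b(W) = 1/(2*W)
-151*b(K(-5, 1)) = -151/(2*(1*(5 - 5 + 1))) = -151/(2*(1*1)) = -151/(2*1) = -151/2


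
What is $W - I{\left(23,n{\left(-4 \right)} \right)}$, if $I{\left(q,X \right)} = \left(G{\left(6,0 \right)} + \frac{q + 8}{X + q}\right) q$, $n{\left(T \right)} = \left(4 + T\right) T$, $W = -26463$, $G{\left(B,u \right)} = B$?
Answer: $-26632$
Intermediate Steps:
$n{\left(T \right)} = T \left(4 + T\right)$
$I{\left(q,X \right)} = q \left(6 + \frac{8 + q}{X + q}\right)$ ($I{\left(q,X \right)} = \left(6 + \frac{q + 8}{X + q}\right) q = \left(6 + \frac{8 + q}{X + q}\right) q = q \left(6 + \frac{8 + q}{X + q}\right)$)
$W - I{\left(23,n{\left(-4 \right)} \right)} = -26463 - \frac{23 \left(8 + 6 \left(- 4 \left(4 - 4\right)\right) + 7 \cdot 23\right)}{- 4 \left(4 - 4\right) + 23} = -26463 - \frac{23 \left(8 + 6 \left(\left(-4\right) 0\right) + 161\right)}{\left(-4\right) 0 + 23} = -26463 - \frac{23 \left(8 + 6 \cdot 0 + 161\right)}{0 + 23} = -26463 - \frac{23 \left(8 + 0 + 161\right)}{23} = -26463 - 23 \cdot \frac{1}{23} \cdot 169 = -26463 - 169 = -26632$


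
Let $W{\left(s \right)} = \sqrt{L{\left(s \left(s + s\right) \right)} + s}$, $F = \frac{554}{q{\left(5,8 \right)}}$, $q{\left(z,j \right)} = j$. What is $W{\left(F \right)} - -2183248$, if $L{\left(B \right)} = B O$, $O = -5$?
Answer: $2183248 + \frac{i \sqrt{766182}}{4} \approx 2.1832 \cdot 10^{6} + 218.83 i$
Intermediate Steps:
$L{\left(B \right)} = - 5 B$ ($L{\left(B \right)} = B \left(-5\right) = - 5 B$)
$F = \frac{277}{4}$ ($F = \frac{554}{8} = 554 \cdot \frac{1}{8} = \frac{277}{4} \approx 69.25$)
$W{\left(s \right)} = \sqrt{s - 10 s^{2}}$ ($W{\left(s \right)} = \sqrt{- 5 s \left(s + s\right) + s} = \sqrt{- 5 s 2 s + s} = \sqrt{- 5 \cdot 2 s^{2} + s} = \sqrt{- 10 s^{2} + s} = \sqrt{s - 10 s^{2}}$)
$W{\left(F \right)} - -2183248 = \sqrt{\frac{277 \left(1 - \frac{1385}{2}\right)}{4}} - -2183248 = \sqrt{\frac{277 \left(1 - \frac{1385}{2}\right)}{4}} + 2183248 = \sqrt{\frac{277}{4} \left(- \frac{1383}{2}\right)} + 2183248 = \sqrt{- \frac{383091}{8}} + 2183248 = \frac{i \sqrt{766182}}{4} + 2183248 = 2183248 + \frac{i \sqrt{766182}}{4}$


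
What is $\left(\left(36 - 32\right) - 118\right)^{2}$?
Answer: $12996$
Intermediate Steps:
$\left(\left(36 - 32\right) - 118\right)^{2} = \left(4 - 118\right)^{2} = \left(-114\right)^{2} = 12996$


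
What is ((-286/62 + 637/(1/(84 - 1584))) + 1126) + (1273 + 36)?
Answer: -29545158/31 ≈ -9.5307e+5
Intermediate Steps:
((-286/62 + 637/(1/(84 - 1584))) + 1126) + (1273 + 36) = ((-286*1/62 + 637/(1/(-1500))) + 1126) + 1309 = ((-143/31 + 637/(-1/1500)) + 1126) + 1309 = ((-143/31 + 637*(-1500)) + 1126) + 1309 = ((-143/31 - 955500) + 1126) + 1309 = (-29620643/31 + 1126) + 1309 = -29585737/31 + 1309 = -29545158/31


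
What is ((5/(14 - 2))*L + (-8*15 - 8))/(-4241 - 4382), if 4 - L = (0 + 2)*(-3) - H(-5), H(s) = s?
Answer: 1511/103476 ≈ 0.014602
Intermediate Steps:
L = 5 (L = 4 - ((0 + 2)*(-3) - 1*(-5)) = 4 - (2*(-3) + 5) = 4 - (-6 + 5) = 4 - 1*(-1) = 4 + 1 = 5)
((5/(14 - 2))*L + (-8*15 - 8))/(-4241 - 4382) = ((5/(14 - 2))*5 + (-8*15 - 8))/(-4241 - 4382) = ((5/12)*5 + (-120 - 8))/(-8623) = ((5*(1/12))*5 - 128)*(-1/8623) = ((5/12)*5 - 128)*(-1/8623) = (25/12 - 128)*(-1/8623) = -1511/12*(-1/8623) = 1511/103476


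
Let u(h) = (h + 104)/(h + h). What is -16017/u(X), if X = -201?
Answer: -6438834/97 ≈ -66380.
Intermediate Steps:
u(h) = (104 + h)/(2*h) (u(h) = (104 + h)/((2*h)) = (104 + h)*(1/(2*h)) = (104 + h)/(2*h))
-16017/u(X) = -16017*(-402/(104 - 201)) = -16017/((1/2)*(-1/201)*(-97)) = -16017/97/402 = -16017*402/97 = -6438834/97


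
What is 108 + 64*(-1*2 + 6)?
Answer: 364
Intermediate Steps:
108 + 64*(-1*2 + 6) = 108 + 64*(-2 + 6) = 108 + 64*4 = 108 + 256 = 364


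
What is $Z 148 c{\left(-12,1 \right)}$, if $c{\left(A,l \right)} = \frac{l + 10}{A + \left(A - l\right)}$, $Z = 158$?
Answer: $- \frac{257224}{25} \approx -10289.0$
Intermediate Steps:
$c{\left(A,l \right)} = \frac{10 + l}{- l + 2 A}$
$Z 148 c{\left(-12,1 \right)} = 158 \cdot 148 \frac{10 + 1}{\left(-1\right) 1 + 2 \left(-12\right)} = 23384 \frac{1}{-1 - 24} \cdot 11 = 23384 \frac{1}{-25} \cdot 11 = 23384 \left(\left(- \frac{1}{25}\right) 11\right) = 23384 \left(- \frac{11}{25}\right) = - \frac{257224}{25}$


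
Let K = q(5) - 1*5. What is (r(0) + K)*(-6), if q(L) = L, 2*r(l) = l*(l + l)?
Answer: 0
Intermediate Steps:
r(l) = l² (r(l) = (l*(l + l))/2 = (l*(2*l))/2 = (2*l²)/2 = l²)
K = 0 (K = 5 - 1*5 = 5 - 5 = 0)
(r(0) + K)*(-6) = (0² + 0)*(-6) = (0 + 0)*(-6) = 0*(-6) = 0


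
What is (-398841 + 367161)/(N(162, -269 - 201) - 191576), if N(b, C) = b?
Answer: 15840/95707 ≈ 0.16551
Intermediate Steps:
(-398841 + 367161)/(N(162, -269 - 201) - 191576) = (-398841 + 367161)/(162 - 191576) = -31680/(-191414) = -31680*(-1/191414) = 15840/95707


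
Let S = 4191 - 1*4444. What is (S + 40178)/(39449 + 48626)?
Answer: 1597/3523 ≈ 0.45331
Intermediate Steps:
S = -253 (S = 4191 - 4444 = -253)
(S + 40178)/(39449 + 48626) = (-253 + 40178)/(39449 + 48626) = 39925/88075 = 39925*(1/88075) = 1597/3523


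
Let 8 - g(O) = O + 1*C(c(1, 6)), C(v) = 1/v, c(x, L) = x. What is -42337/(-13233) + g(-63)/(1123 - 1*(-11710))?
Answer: 544237031/169819089 ≈ 3.2048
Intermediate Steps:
g(O) = 7 - O (g(O) = 8 - (O + 1/1) = 8 - (O + 1*1) = 8 - (O + 1) = 8 - (1 + O) = 8 + (-1 - O) = 7 - O)
-42337/(-13233) + g(-63)/(1123 - 1*(-11710)) = -42337/(-13233) + (7 - 1*(-63))/(1123 - 1*(-11710)) = -42337*(-1/13233) + (7 + 63)/(1123 + 11710) = 42337/13233 + 70/12833 = 544237031/169819089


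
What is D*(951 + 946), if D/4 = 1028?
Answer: 7800464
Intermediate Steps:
D = 4112 (D = 4*1028 = 4112)
D*(951 + 946) = 4112*(951 + 946) = 4112*1897 = 7800464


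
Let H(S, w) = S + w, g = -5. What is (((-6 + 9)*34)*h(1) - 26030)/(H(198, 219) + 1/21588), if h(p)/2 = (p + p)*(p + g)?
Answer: -597167256/9002197 ≈ -66.336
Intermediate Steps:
h(p) = 4*p*(-5 + p) (h(p) = 2*((p + p)*(p - 5)) = 2*((2*p)*(-5 + p)) = 2*(2*p*(-5 + p)) = 4*p*(-5 + p))
(((-6 + 9)*34)*h(1) - 26030)/(H(198, 219) + 1/21588) = (((-6 + 9)*34)*(4*1*(-5 + 1)) - 26030)/((198 + 219) + 1/21588) = ((3*34)*(4*1*(-4)) - 26030)/(417 + 1/21588) = (102*(-16) - 26030)/(9002197/21588) = (-1632 - 26030)*(21588/9002197) = -27662*21588/9002197 = -597167256/9002197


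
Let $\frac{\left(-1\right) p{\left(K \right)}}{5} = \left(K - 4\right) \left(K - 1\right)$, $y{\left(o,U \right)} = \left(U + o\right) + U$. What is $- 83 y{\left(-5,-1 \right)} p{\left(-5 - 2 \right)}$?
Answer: $-255640$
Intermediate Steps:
$y{\left(o,U \right)} = o + 2 U$
$p{\left(K \right)} = - 5 \left(-1 + K\right) \left(-4 + K\right)$ ($p{\left(K \right)} = - 5 \left(K - 4\right) \left(K - 1\right) = - 5 \left(-4 + K\right) \left(-1 + K\right) = - 5 \left(-1 + K\right) \left(-4 + K\right)$)
$- 83 y{\left(-5,-1 \right)} p{\left(-5 - 2 \right)} = - 83 \left(-5 + 2 \left(-1\right)\right) \left(-20 - 5 \left(-5 - 2\right)^{2} + 25 \left(-5 - 2\right)\right) = - 83 \left(-5 - 2\right) \left(-20 - 5 \left(-5 - 2\right)^{2} + 25 \left(-5 - 2\right)\right) = \left(-83\right) \left(-7\right) \left(-20 - 5 \left(-7\right)^{2} + 25 \left(-7\right)\right) = 581 \left(-20 - 245 - 175\right) = 581 \left(-440\right) = -255640$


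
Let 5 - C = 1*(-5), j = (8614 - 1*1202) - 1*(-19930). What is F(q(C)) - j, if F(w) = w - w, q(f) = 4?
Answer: -27342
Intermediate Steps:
j = 27342 (j = (8614 - 1202) + 19930 = 7412 + 19930 = 27342)
C = 10 (C = 5 - (-5) = 5 - 1*(-5) = 5 + 5 = 10)
F(w) = 0
F(q(C)) - j = 0 - 1*27342 = 0 - 27342 = -27342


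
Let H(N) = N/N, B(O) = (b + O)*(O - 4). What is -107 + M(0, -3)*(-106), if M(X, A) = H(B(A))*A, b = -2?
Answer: 211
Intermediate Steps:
B(O) = (-4 + O)*(-2 + O) (B(O) = (-2 + O)*(O - 4) = (-2 + O)*(-4 + O) = (-4 + O)*(-2 + O))
H(N) = 1
M(X, A) = A (M(X, A) = 1*A = A)
-107 + M(0, -3)*(-106) = -107 - 3*(-106) = -107 + 318 = 211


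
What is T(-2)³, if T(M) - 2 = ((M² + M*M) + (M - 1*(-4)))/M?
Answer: -27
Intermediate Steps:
T(M) = 2 + (4 + M + 2*M²)/M (T(M) = 2 + ((M² + M*M) + (M - 1*(-4)))/M = 2 + ((M² + M²) + (M + 4))/M = 2 + (2*M² + (4 + M))/M = 2 + (4 + M + 2*M²)/M)
T(-2)³ = (3 + 2*(-2) + 4/(-2))³ = (3 - 4 + 4*(-½))³ = (3 - 4 - 2)³ = (-3)³ = -27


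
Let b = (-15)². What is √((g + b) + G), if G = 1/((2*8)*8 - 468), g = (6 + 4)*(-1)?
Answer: √6213415/170 ≈ 14.663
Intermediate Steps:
b = 225
g = -10 (g = 10*(-1) = -10)
G = -1/340 (G = 1/(16*8 - 468) = 1/(128 - 468) = 1/(-340) = -1/340 ≈ -0.0029412)
√((g + b) + G) = √((-10 + 225) - 1/340) = √(215 - 1/340) = √(73099/340) = √6213415/170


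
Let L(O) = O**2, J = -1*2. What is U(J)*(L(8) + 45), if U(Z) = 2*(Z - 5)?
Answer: -1526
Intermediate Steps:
J = -2
U(Z) = -10 + 2*Z (U(Z) = 2*(-5 + Z) = -10 + 2*Z)
U(J)*(L(8) + 45) = (-10 + 2*(-2))*(8**2 + 45) = (-10 - 4)*(64 + 45) = -14*109 = -1526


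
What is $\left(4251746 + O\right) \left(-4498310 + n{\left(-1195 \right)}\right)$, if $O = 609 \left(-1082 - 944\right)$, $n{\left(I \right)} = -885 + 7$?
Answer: $-13578153455456$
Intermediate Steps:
$n{\left(I \right)} = -878$
$O = -1233834$ ($O = 609 \left(-2026\right) = -1233834$)
$\left(4251746 + O\right) \left(-4498310 + n{\left(-1195 \right)}\right) = \left(4251746 - 1233834\right) \left(-4498310 - 878\right) = 3017912 \left(-4499188\right) = -13578153455456$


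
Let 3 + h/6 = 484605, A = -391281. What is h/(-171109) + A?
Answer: -66954608241/171109 ≈ -3.9130e+5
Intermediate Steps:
h = 2907612 (h = -18 + 6*484605 = -18 + 2907630 = 2907612)
h/(-171109) + A = 2907612/(-171109) - 391281 = 2907612*(-1/171109) - 391281 = -2907612/171109 - 391281 = -66954608241/171109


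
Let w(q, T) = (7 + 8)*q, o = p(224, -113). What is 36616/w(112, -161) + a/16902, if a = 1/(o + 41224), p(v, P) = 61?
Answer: 10646087812/488459349 ≈ 21.795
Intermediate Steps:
o = 61
w(q, T) = 15*q
a = 1/41285 (a = 1/(61 + 41224) = 1/41285 ≈ 2.4222e-5)
36616/w(112, -161) + a/16902 = 36616/((15*112)) + (1/41285)/16902 = 36616/1680 + (1/41285)*(1/16902) = 36616*(1/1680) + 1/697799070 = 4577/210 + 1/697799070 = 10646087812/488459349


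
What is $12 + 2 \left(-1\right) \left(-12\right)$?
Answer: $36$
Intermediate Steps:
$12 + 2 \left(-1\right) \left(-12\right) = 12 - -24 = 12 + 24 = 36$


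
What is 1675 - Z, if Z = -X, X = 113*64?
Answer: 8907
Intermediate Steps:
X = 7232
Z = -7232 (Z = -1*7232 = -7232)
1675 - Z = 1675 - 1*(-7232) = 1675 + 7232 = 8907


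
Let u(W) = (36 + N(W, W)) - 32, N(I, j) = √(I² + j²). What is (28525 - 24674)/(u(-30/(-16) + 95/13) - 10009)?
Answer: -41673242208/108268004635 - 38248132*√2/108268004635 ≈ -0.38541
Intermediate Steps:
u(W) = 4 + √2*√(W²) (u(W) = (36 + √(W² + W²)) - 32 = (36 + √(2*W²)) - 32 = (36 + √2*√(W²)) - 32 = 4 + √2*√(W²))
(28525 - 24674)/(u(-30/(-16) + 95/13) - 10009) = (28525 - 24674)/((4 + √2*√((-30/(-16) + 95/13)²)) - 10009) = 3851/((4 + √2*√((-30*(-1/16) + 95*(1/13))²)) - 10009) = 3851/((4 + √2*√((15/8 + 95/13)²)) - 10009) = 3851/((4 + √2*√((955/104)²)) - 10009) = 3851/((4 + √2*√(912025/10816)) - 10009) = 3851/((4 + √2*(955/104)) - 10009) = 3851/((4 + 955*√2/104) - 10009) = 3851/(-10005 + 955*√2/104)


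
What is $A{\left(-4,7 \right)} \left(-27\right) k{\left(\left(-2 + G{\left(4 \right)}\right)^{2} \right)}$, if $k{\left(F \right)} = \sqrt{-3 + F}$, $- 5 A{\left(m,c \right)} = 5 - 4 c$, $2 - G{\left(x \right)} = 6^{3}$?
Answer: $- \frac{621 \sqrt{46653}}{5} \approx -26826.0$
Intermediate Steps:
$G{\left(x \right)} = -214$ ($G{\left(x \right)} = 2 - 6^{3} = 2 - 216 = -214$)
$A{\left(m,c \right)} = -1 + \frac{4 c}{5}$ ($A{\left(m,c \right)} = - \frac{5 - 4 c}{5} = -1 + \frac{4 c}{5}$)
$A{\left(-4,7 \right)} \left(-27\right) k{\left(\left(-2 + G{\left(4 \right)}\right)^{2} \right)} = \left(-1 + \frac{4}{5} \cdot 7\right) \left(-27\right) \sqrt{-3 + \left(-2 - 214\right)^{2}} = \left(-1 + \frac{28}{5}\right) \left(-27\right) \sqrt{-3 + \left(-216\right)^{2}} = \frac{23}{5} \left(-27\right) \sqrt{-3 + 46656} = - \frac{621 \sqrt{46653}}{5}$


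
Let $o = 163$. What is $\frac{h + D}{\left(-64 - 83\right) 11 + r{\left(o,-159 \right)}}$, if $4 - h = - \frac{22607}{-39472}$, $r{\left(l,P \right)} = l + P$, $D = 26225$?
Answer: $- \frac{1035288481}{63668336} \approx -16.261$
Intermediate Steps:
$r{\left(l,P \right)} = P + l$
$h = \frac{135281}{39472}$ ($h = 4 - - \frac{22607}{-39472} = 4 - \left(-22607\right) \left(- \frac{1}{39472}\right) = 4 - \frac{22607}{39472} = \frac{135281}{39472} \approx 3.4273$)
$\frac{h + D}{\left(-64 - 83\right) 11 + r{\left(o,-159 \right)}} = \frac{\frac{135281}{39472} + 26225}{\left(-64 - 83\right) 11 + \left(-159 + 163\right)} = \frac{1035288481}{39472 \left(\left(-147\right) 11 + 4\right)} = \frac{1035288481}{39472 \left(-1617 + 4\right)} = \frac{1035288481}{39472 \left(-1613\right)} = \frac{1035288481}{39472} \left(- \frac{1}{1613}\right) = - \frac{1035288481}{63668336}$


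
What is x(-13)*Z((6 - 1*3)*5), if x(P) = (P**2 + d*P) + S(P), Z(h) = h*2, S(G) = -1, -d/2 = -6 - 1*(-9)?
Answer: 7380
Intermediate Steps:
d = -6 (d = -2*(-6 - 1*(-9)) = -2*(-6 + 9) = -2*3 = -6)
Z(h) = 2*h
x(P) = -1 + P**2 - 6*P (x(P) = (P**2 - 6*P) - 1 = -1 + P**2 - 6*P)
x(-13)*Z((6 - 1*3)*5) = (-1 + (-13)**2 - 6*(-13))*(2*((6 - 1*3)*5)) = (-1 + 169 + 78)*(2*((6 - 3)*5)) = 246*(2*(3*5)) = 246*(2*15) = 246*30 = 7380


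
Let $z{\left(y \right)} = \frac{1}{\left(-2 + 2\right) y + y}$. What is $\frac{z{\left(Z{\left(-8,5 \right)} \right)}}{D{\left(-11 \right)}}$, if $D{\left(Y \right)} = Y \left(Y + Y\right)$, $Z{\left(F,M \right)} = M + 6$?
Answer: $\frac{1}{2662} \approx 0.00037566$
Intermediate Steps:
$Z{\left(F,M \right)} = 6 + M$
$D{\left(Y \right)} = 2 Y^{2}$ ($D{\left(Y \right)} = Y 2 Y = 2 Y^{2}$)
$z{\left(y \right)} = \frac{1}{y}$ ($z{\left(y \right)} = \frac{1}{0 y + y} = \frac{1}{0 + y} = \frac{1}{y}$)
$\frac{z{\left(Z{\left(-8,5 \right)} \right)}}{D{\left(-11 \right)}} = \frac{1}{\left(6 + 5\right) 2 \left(-11\right)^{2}} = \frac{1}{11 \cdot 2 \cdot 121} = \frac{1}{11 \cdot 242} = \frac{1}{11} \cdot \frac{1}{242} = \frac{1}{2662}$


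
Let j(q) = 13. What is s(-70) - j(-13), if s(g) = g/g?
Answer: -12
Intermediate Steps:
s(g) = 1
s(-70) - j(-13) = 1 - 1*13 = 1 - 13 = -12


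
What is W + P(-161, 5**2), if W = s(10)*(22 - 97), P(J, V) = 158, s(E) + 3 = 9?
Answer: -292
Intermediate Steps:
s(E) = 6 (s(E) = -3 + 9 = 6)
W = -450 (W = 6*(22 - 97) = 6*(-75) = -450)
W + P(-161, 5**2) = -450 + 158 = -292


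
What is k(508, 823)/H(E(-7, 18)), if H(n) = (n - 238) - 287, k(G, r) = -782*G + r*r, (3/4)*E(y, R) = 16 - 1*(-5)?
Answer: -280073/497 ≈ -563.53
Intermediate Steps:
E(y, R) = 28 (E(y, R) = 4*(16 - 1*(-5))/3 = 4*(16 + 5)/3 = (4/3)*21 = 28)
k(G, r) = r**2 - 782*G (k(G, r) = -782*G + r**2 = r**2 - 782*G)
H(n) = -525 + n (H(n) = (-238 + n) - 287 = -525 + n)
k(508, 823)/H(E(-7, 18)) = (823**2 - 782*508)/(-525 + 28) = (677329 - 397256)/(-497) = 280073*(-1/497) = -280073/497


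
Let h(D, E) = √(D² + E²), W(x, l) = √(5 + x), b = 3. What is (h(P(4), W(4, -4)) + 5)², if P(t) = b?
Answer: 43 + 30*√2 ≈ 85.426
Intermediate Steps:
P(t) = 3
(h(P(4), W(4, -4)) + 5)² = (√(3² + (√(5 + 4))²) + 5)² = (√(9 + (√9)²) + 5)² = (√(9 + 3²) + 5)² = (√(9 + 9) + 5)² = (√18 + 5)² = (3*√2 + 5)² = (5 + 3*√2)²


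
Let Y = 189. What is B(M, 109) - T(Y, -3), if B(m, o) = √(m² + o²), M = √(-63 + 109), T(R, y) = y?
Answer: 3 + √11927 ≈ 112.21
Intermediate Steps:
M = √46 ≈ 6.7823
B(M, 109) - T(Y, -3) = √((√46)² + 109²) - 1*(-3) = √(46 + 11881) + 3 = √11927 + 3 = 3 + √11927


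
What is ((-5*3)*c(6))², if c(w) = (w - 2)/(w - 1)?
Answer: 144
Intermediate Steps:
c(w) = (-2 + w)/(-1 + w)
((-5*3)*c(6))² = ((-5*3)*((-2 + 6)/(-1 + 6)))² = (-15*4/5)² = (-3*4)² = (-15*⅘)² = (-12)² = 144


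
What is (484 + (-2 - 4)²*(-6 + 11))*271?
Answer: 179944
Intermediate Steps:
(484 + (-2 - 4)²*(-6 + 11))*271 = (484 + (-6)²*5)*271 = (484 + 36*5)*271 = (484 + 180)*271 = 664*271 = 179944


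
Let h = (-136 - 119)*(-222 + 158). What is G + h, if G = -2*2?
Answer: 16316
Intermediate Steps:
G = -4
h = 16320 (h = -255*(-64) = 16320)
G + h = -4 + 16320 = 16316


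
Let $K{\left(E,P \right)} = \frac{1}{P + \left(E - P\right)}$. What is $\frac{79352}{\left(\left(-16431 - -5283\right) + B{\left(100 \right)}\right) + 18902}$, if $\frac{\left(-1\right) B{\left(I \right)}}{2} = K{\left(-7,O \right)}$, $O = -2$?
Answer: $\frac{69433}{6785} \approx 10.233$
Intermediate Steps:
$K{\left(E,P \right)} = \frac{1}{E}$
$B{\left(I \right)} = \frac{2}{7}$ ($B{\left(I \right)} = - \frac{2}{-7} = \left(-2\right) \left(- \frac{1}{7}\right) = \frac{2}{7}$)
$\frac{79352}{\left(\left(-16431 - -5283\right) + B{\left(100 \right)}\right) + 18902} = \frac{79352}{\left(\left(-16431 - -5283\right) + \frac{2}{7}\right) + 18902} = \frac{79352}{\left(\left(-16431 + 5283\right) + \frac{2}{7}\right) + 18902} = \frac{79352}{\left(-11148 + \frac{2}{7}\right) + 18902} = \frac{79352}{- \frac{78034}{7} + 18902} = \frac{79352}{\frac{54280}{7}} = 79352 \cdot \frac{7}{54280} = \frac{69433}{6785}$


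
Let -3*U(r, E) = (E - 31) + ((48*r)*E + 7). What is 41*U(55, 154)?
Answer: -16674290/3 ≈ -5.5581e+6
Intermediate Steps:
U(r, E) = 8 - E/3 - 16*E*r (U(r, E) = -((E - 31) + ((48*r)*E + 7))/3 = -((-31 + E) + (48*E*r + 7))/3 = -((-31 + E) + (7 + 48*E*r))/3 = -(-24 + E + 48*E*r)/3 = 8 - E/3 - 16*E*r)
41*U(55, 154) = 41*(8 - ⅓*154 - 16*154*55) = 41*(8 - 154/3 - 135520) = 41*(-406690/3) = -16674290/3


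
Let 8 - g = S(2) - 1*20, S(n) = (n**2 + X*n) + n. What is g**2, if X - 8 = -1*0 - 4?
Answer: 196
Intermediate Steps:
X = 4 (X = 8 + (-1*0 - 4) = 8 + (0 - 4) = 8 - 4 = 4)
S(n) = n**2 + 5*n (S(n) = (n**2 + 4*n) + n = n**2 + 5*n)
g = 14 (g = 8 - (2*(5 + 2) - 1*20) = 8 - (2*7 - 20) = 8 - (14 - 20) = 8 - 1*(-6) = 8 + 6 = 14)
g**2 = 14**2 = 196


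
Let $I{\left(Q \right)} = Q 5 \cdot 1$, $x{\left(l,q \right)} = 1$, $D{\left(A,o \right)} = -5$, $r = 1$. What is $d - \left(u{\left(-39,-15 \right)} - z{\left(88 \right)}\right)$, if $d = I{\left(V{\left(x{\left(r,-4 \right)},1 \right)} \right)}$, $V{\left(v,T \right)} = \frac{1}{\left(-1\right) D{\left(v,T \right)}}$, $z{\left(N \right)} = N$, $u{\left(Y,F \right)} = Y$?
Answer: $128$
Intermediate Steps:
$V{\left(v,T \right)} = \frac{1}{5}$ ($V{\left(v,T \right)} = \frac{1}{\left(-1\right) \left(-5\right)} = \frac{1}{5}$)
$I{\left(Q \right)} = 5 Q$ ($I{\left(Q \right)} = 5 Q 1 = 5 Q$)
$d = 1$ ($d = 5 \cdot \frac{1}{5} = 1$)
$d - \left(u{\left(-39,-15 \right)} - z{\left(88 \right)}\right) = 1 - \left(-39 - 88\right) = 1 - -127 = 1 + 127 = 128$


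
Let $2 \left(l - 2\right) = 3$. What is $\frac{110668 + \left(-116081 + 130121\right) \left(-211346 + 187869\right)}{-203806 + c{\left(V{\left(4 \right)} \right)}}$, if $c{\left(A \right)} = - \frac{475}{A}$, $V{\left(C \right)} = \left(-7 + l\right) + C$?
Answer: $\frac{82376603}{51189} \approx 1609.3$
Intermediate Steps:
$l = \frac{7}{2}$ ($l = 2 + \frac{1}{2} \cdot 3 = 2 + \frac{3}{2} = \frac{7}{2} \approx 3.5$)
$V{\left(C \right)} = - \frac{7}{2} + C$ ($V{\left(C \right)} = \left(-7 + \frac{7}{2}\right) + C = - \frac{7}{2} + C$)
$\frac{110668 + \left(-116081 + 130121\right) \left(-211346 + 187869\right)}{-203806 + c{\left(V{\left(4 \right)} \right)}} = \frac{110668 + \left(-116081 + 130121\right) \left(-211346 + 187869\right)}{-203806 - \frac{475}{- \frac{7}{2} + 4}} = \frac{110668 + 14040 \left(-23477\right)}{-203806 - 475 \frac{1}{\frac{1}{2}}} = \frac{110668 - 329617080}{-203806 - 950} = - \frac{329506412}{-203806 - 950} = - \frac{329506412}{-204756} = \left(-329506412\right) \left(- \frac{1}{204756}\right) = \frac{82376603}{51189}$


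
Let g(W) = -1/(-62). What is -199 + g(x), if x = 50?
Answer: -12337/62 ≈ -198.98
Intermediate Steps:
g(W) = 1/62 (g(W) = -1*(-1/62) = 1/62)
-199 + g(x) = -199 + 1/62 = -12337/62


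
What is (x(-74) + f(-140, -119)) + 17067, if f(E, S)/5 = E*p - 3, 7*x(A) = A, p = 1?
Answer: 114390/7 ≈ 16341.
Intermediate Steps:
x(A) = A/7
f(E, S) = -15 + 5*E (f(E, S) = 5*(E*1 - 3) = 5*(E - 3) = 5*(-3 + E) = -15 + 5*E)
(x(-74) + f(-140, -119)) + 17067 = ((1/7)*(-74) + (-15 + 5*(-140))) + 17067 = (-74/7 + (-15 - 700)) + 17067 = (-74/7 - 715) + 17067 = -5079/7 + 17067 = 114390/7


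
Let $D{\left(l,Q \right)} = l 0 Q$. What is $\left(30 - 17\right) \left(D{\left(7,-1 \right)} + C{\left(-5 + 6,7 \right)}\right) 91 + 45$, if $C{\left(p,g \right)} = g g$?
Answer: $58012$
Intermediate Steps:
$D{\left(l,Q \right)} = 0$ ($D{\left(l,Q \right)} = 0 Q = 0$)
$C{\left(p,g \right)} = g^{2}$
$\left(30 - 17\right) \left(D{\left(7,-1 \right)} + C{\left(-5 + 6,7 \right)}\right) 91 + 45 = \left(30 - 17\right) \left(0 + 7^{2}\right) 91 + 45 = 13 \left(0 + 49\right) 91 + 45 = 13 \cdot 49 \cdot 91 + 45 = 637 \cdot 91 + 45 = 57967 + 45 = 58012$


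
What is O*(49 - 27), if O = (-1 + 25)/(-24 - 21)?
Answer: -176/15 ≈ -11.733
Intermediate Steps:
O = -8/15 (O = 24/(-45) = 24*(-1/45) = -8/15 ≈ -0.53333)
O*(49 - 27) = -8*(49 - 27)/15 = -8/15*22 = -176/15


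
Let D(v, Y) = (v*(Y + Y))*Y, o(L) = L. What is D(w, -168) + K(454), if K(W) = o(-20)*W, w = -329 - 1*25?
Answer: -19991672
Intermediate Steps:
w = -354 (w = -329 - 25 = -354)
K(W) = -20*W
D(v, Y) = 2*v*Y² (D(v, Y) = (v*(2*Y))*Y = (2*Y*v)*Y = 2*v*Y²)
D(w, -168) + K(454) = 2*(-354)*(-168)² - 20*454 = 2*(-354)*28224 - 9080 = -19982592 - 9080 = -19991672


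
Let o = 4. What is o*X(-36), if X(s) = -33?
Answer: -132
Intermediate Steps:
o*X(-36) = 4*(-33) = -132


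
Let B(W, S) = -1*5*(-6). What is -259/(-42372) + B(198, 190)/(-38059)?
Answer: 8586121/1612635948 ≈ 0.0053243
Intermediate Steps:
B(W, S) = 30 (B(W, S) = -5*(-6) = 30)
-259/(-42372) + B(198, 190)/(-38059) = -259/(-42372) + 30/(-38059) = -259*(-1/42372) + 30*(-1/38059) = 259/42372 - 30/38059 = 8586121/1612635948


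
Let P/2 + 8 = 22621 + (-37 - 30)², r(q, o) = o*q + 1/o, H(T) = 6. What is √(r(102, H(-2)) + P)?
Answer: √1973382/6 ≈ 234.13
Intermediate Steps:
r(q, o) = 1/o + o*q
P = 54204 (P = -16 + 2*(22621 + (-37 - 30)²) = -16 + 2*(22621 + (-67)²) = -16 + 2*(22621 + 4489) = -16 + 2*27110 = -16 + 54220 = 54204)
√(r(102, H(-2)) + P) = √((1/6 + 6*102) + 54204) = √((⅙ + 612) + 54204) = √(3673/6 + 54204) = √(328897/6) = √1973382/6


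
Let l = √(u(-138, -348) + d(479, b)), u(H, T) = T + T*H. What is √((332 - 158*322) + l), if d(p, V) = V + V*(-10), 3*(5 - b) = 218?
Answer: √(-50544 + 3*√5365) ≈ 224.33*I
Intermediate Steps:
b = -203/3 (b = 5 - ⅓*218 = 5 - 218/3 = -203/3 ≈ -67.667)
u(H, T) = T + H*T
d(p, V) = -9*V (d(p, V) = V - 10*V = -9*V)
l = 3*√5365 (l = √(-348*(1 - 138) - 9*(-203/3)) = √(-348*(-137) + 609) = √(47676 + 609) = √48285 = 3*√5365 ≈ 219.74)
√((332 - 158*322) + l) = √((332 - 158*322) + 3*√5365) = √((332 - 50876) + 3*√5365) = √(-50544 + 3*√5365)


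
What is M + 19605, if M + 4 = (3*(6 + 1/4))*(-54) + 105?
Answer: 37387/2 ≈ 18694.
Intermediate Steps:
M = -1823/2 (M = -4 + ((3*(6 + 1/4))*(-54) + 105) = -4 + ((3*(25/4))*(-54) + 105) = -4 + ((75/4)*(-54) + 105) = -4 + (-2025/2 + 105) = -4 - 1815/2 = -1823/2 ≈ -911.50)
M + 19605 = -1823/2 + 19605 = 37387/2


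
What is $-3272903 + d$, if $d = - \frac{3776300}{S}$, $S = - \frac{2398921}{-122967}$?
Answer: $- \frac{8315796019763}{2398921} \approx -3.4665 \cdot 10^{6}$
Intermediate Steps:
$S = \frac{2398921}{122967}$ ($S = \left(-2398921\right) \left(- \frac{1}{122967}\right) = \frac{2398921}{122967} \approx 19.509$)
$d = - \frac{464360282100}{2398921}$ ($d = - \frac{3776300}{\frac{2398921}{122967}} = \left(-3776300\right) \frac{122967}{2398921} = - \frac{464360282100}{2398921} \approx -1.9357 \cdot 10^{5}$)
$-3272903 + d = -3272903 - \frac{464360282100}{2398921} = - \frac{8315796019763}{2398921}$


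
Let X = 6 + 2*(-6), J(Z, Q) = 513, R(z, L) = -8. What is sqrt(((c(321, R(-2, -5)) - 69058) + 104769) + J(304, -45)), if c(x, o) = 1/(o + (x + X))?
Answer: 3*sqrt(379341787)/307 ≈ 190.33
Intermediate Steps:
X = -6 (X = 6 - 12 = -6)
c(x, o) = 1/(-6 + o + x) (c(x, o) = 1/(o + (x - 6)) = 1/(o + (-6 + x)) = 1/(-6 + o + x))
sqrt(((c(321, R(-2, -5)) - 69058) + 104769) + J(304, -45)) = sqrt(((1/(-6 - 8 + 321) - 69058) + 104769) + 513) = sqrt(((1/307 - 69058) + 104769) + 513) = sqrt((-21200805/307 + 104769) + 513) = sqrt(10963278/307 + 513) = sqrt(11120769/307) = 3*sqrt(379341787)/307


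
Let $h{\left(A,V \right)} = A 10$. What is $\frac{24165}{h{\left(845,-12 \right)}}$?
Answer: $\frac{4833}{1690} \approx 2.8598$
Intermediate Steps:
$h{\left(A,V \right)} = 10 A$
$\frac{24165}{h{\left(845,-12 \right)}} = \frac{24165}{10 \cdot 845} = \frac{24165}{8450} = 24165 \cdot \frac{1}{8450} = \frac{4833}{1690}$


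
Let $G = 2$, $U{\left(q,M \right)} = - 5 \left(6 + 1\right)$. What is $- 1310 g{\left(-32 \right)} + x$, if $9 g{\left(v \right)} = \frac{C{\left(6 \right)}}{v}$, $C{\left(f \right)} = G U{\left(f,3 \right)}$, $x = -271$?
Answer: $- \frac{42437}{72} \approx -589.4$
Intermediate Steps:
$U{\left(q,M \right)} = -35$ ($U{\left(q,M \right)} = \left(-5\right) 7 = -35$)
$C{\left(f \right)} = -70$ ($C{\left(f \right)} = 2 \left(-35\right) = -70$)
$g{\left(v \right)} = - \frac{70}{9 v}$ ($g{\left(v \right)} = \frac{\left(-70\right) \frac{1}{v}}{9} = - \frac{70}{9 v}$)
$- 1310 g{\left(-32 \right)} + x = - 1310 \left(- \frac{70}{9 \left(-32\right)}\right) - 271 = - 1310 \left(\left(- \frac{70}{9}\right) \left(- \frac{1}{32}\right)\right) - 271 = \left(-1310\right) \frac{35}{144} - 271 = - \frac{22925}{72} - 271 = - \frac{42437}{72}$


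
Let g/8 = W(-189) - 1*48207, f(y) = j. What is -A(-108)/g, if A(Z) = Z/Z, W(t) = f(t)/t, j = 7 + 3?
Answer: 189/72889064 ≈ 2.5930e-6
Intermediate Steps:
j = 10
f(y) = 10
W(t) = 10/t
g = -72889064/189 (g = 8*(10/(-189) - 1*48207) = 8*(10*(-1/189) - 48207) = 8*(-10/189 - 48207) = 8*(-9111133/189) = -72889064/189 ≈ -3.8566e+5)
A(Z) = 1
-A(-108)/g = -1/(-72889064/189) = -(-189)/72889064 = -1*(-189/72889064) = 189/72889064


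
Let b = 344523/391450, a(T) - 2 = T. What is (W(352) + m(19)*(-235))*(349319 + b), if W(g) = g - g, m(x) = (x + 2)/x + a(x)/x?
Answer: -134963630601051/743755 ≈ -1.8146e+8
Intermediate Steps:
a(T) = 2 + T
m(x) = 2*(2 + x)/x (m(x) = (x + 2)/x + (2 + x)/x = (2 + x)/x + (2 + x)/x = 2*(2 + x)/x)
b = 344523/391450 (b = 344523*(1/391450) = 344523/391450 ≈ 0.88012)
W(g) = 0
(W(352) + m(19)*(-235))*(349319 + b) = (0 + (2 + 4/19)*(-235))*(349319 + 344523/391450) = (0 + (2 + 4*(1/19))*(-235))*(136741267073/391450) = (0 + (2 + 4/19)*(-235))*(136741267073/391450) = (0 + (42/19)*(-235))*(136741267073/391450) = (0 - 9870/19)*(136741267073/391450) = -9870/19*136741267073/391450 = -134963630601051/743755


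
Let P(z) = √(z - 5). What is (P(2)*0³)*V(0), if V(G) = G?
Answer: 0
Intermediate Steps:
P(z) = √(-5 + z)
(P(2)*0³)*V(0) = (√(-5 + 2)*0³)*0 = (√(-3)*0)*0 = ((I*√3)*0)*0 = 0*0 = 0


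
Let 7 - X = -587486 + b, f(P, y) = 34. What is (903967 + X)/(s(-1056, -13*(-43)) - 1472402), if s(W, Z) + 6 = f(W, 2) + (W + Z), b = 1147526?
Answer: -343934/1472871 ≈ -0.23351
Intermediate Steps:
s(W, Z) = 28 + W + Z (s(W, Z) = -6 + (34 + (W + Z)) = -6 + (34 + W + Z) = 28 + W + Z)
X = -560033 (X = 7 - (-587486 + 1147526) = 7 - 1*560040 = 7 - 560040 = -560033)
(903967 + X)/(s(-1056, -13*(-43)) - 1472402) = (903967 - 560033)/((28 - 1056 - 13*(-43)) - 1472402) = 343934/((28 - 1056 + 559) - 1472402) = 343934/(-469 - 1472402) = 343934/(-1472871) = 343934*(-1/1472871) = -343934/1472871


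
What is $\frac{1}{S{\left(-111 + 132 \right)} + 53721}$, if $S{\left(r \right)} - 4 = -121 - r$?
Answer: $\frac{1}{53583} \approx 1.8663 \cdot 10^{-5}$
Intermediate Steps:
$S{\left(r \right)} = -117 - r$ ($S{\left(r \right)} = 4 - \left(121 + r\right) = -117 - r$)
$\frac{1}{S{\left(-111 + 132 \right)} + 53721} = \frac{1}{\left(-117 - \left(-111 + 132\right)\right) + 53721} = \frac{1}{\left(-117 - 21\right) + 53721} = \frac{1}{-138 + 53721} = \frac{1}{53583}$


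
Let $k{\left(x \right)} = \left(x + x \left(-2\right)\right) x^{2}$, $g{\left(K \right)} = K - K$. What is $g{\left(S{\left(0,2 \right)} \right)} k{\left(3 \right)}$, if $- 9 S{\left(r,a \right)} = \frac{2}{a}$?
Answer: $0$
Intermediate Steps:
$S{\left(r,a \right)} = - \frac{2}{9 a}$ ($S{\left(r,a \right)} = - \frac{2 \frac{1}{a}}{9} = - \frac{2}{9 a}$)
$g{\left(K \right)} = 0$
$k{\left(x \right)} = - x^{3}$ ($k{\left(x \right)} = \left(x - 2 x\right) x^{2} = - x x^{2} = - x^{3}$)
$g{\left(S{\left(0,2 \right)} \right)} k{\left(3 \right)} = 0 \left(- 3^{3}\right) = 0 \left(\left(-1\right) 27\right) = 0 \left(-27\right) = 0$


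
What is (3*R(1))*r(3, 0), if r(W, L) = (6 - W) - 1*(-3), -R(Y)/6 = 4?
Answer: -432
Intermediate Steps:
R(Y) = -24 (R(Y) = -6*4 = -24)
r(W, L) = 9 - W (r(W, L) = (6 - W) + 3 = 9 - W)
(3*R(1))*r(3, 0) = (3*(-24))*(9 - 1*3) = -72*(9 - 3) = -72*6 = -432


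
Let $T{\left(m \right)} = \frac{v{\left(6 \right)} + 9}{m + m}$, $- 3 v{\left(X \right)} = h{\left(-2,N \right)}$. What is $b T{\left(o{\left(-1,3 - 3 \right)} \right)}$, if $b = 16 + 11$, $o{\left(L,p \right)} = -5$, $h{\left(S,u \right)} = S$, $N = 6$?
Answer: $- \frac{261}{10} \approx -26.1$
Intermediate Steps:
$v{\left(X \right)} = \frac{2}{3}$ ($v{\left(X \right)} = \left(- \frac{1}{3}\right) \left(-2\right) = \frac{2}{3}$)
$b = 27$
$T{\left(m \right)} = \frac{29}{6 m}$ ($T{\left(m \right)} = \frac{\frac{2}{3} + 9}{m + m} = \frac{29}{3 \cdot 2 m} = \frac{29 \frac{1}{2 m}}{3} = \frac{29}{6 m}$)
$b T{\left(o{\left(-1,3 - 3 \right)} \right)} = 27 \frac{29}{6 \left(-5\right)} = 27 \cdot \frac{29}{6} \left(- \frac{1}{5}\right) = 27 \left(- \frac{29}{30}\right) = - \frac{261}{10}$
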